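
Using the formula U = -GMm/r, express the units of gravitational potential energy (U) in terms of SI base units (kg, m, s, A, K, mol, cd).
Units of each symbol in U = -GMm/r:
  G (gravitational constant): m³/(kg·s²)
  M (mass): kg
  m (mass): kg
  r (distance): m  → in the denominator, contributes 1/m
  The minus sign does not affect the units.

Multiplying the contributions: [m³/(kg·s²)] · [kg] · [kg] · [1/m]
Adding exponents of each base unit: kg: 1, m: 2, s: -2
SI base units of gravitational potential energy: kg·m²/s²

Answer: kg·m²/s²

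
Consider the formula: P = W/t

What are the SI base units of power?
Units of each symbol in P = W/t:
  W (work): kg·m²/s²
  t (time): s  → in the denominator, contributes 1/s

Multiplying the contributions: [kg·m²/s²] · [1/s]
Adding exponents of each base unit: kg: 1, m: 2, s: -3
SI base units of power: kg·m²/s³

Answer: kg·m²/s³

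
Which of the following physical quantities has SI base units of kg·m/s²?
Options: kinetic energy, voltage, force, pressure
Checking the SI base units of each option:
  kinetic energy (E = ½mv²): kg·m²/s²  ✗
  voltage (V = IR): kg·m²/(s³·A)  ✗
  force (F = ma): kg·m/s²  ✓ matches
  pressure (P = F/A): kg/(m·s²)  ✗

Only force has units kg·m/s².

Answer: force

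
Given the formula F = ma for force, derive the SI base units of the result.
Units of each symbol in F = ma:
  m (mass): kg
  a (acceleration): m/s²

Multiplying the contributions: [kg] · [m/s²]
Adding exponents of each base unit: kg: 1, m: 1, s: -2
SI base units of force: kg·m/s²

Answer: kg·m/s²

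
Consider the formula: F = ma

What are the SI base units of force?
Units of each symbol in F = ma:
  m (mass): kg
  a (acceleration): m/s²

Multiplying the contributions: [kg] · [m/s²]
Adding exponents of each base unit: kg: 1, m: 1, s: -2
SI base units of force: kg·m/s²

Answer: kg·m/s²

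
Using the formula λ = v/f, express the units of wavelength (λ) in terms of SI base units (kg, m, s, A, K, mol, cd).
Units of each symbol in λ = v/f:
  v (wave speed): m/s
  f (frequency): 1/s  → in the denominator, contributes s

Multiplying the contributions: [m/s] · [s]
Adding exponents of each base unit: m: 1
SI base units of wavelength: m

Answer: m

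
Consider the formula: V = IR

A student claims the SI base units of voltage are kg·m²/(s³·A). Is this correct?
Units of each symbol in V = IR:
  I (current): A
  R (resistance, in ohms): kg·m²/(s³·A²)

Multiplying the contributions: [A] · [kg·m²/(s³·A²)]
Adding exponents of each base unit: kg: 1, m: 2, s: -3, A: -1
SI base units of voltage: kg·m²/(s³·A)

The claimed units kg·m²/(s³·A) match the derived units, so the claim is correct.

Answer: Yes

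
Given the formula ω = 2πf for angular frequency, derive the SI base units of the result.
Units of each symbol in ω = 2πf:
  f (frequency): 1/s
  The factor 2π is dimensionless.

Multiplying the contributions: [1/s]
Adding exponents of each base unit: s: -1
SI base units of angular frequency: 1/s

Answer: 1/s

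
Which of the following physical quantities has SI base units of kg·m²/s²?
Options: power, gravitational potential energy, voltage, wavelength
Checking the SI base units of each option:
  power (P = W/t): kg·m²/s³  ✗
  gravitational potential energy (U = -GMm/r): kg·m²/s²  ✓ matches
  voltage (V = IR): kg·m²/(s³·A)  ✗
  wavelength (λ = v/f): m  ✗

Only gravitational potential energy has units kg·m²/s².

Answer: gravitational potential energy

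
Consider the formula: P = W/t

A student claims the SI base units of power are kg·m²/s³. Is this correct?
Units of each symbol in P = W/t:
  W (work): kg·m²/s²
  t (time): s  → in the denominator, contributes 1/s

Multiplying the contributions: [kg·m²/s²] · [1/s]
Adding exponents of each base unit: kg: 1, m: 2, s: -3
SI base units of power: kg·m²/s³

The claimed units kg·m²/s³ match the derived units, so the claim is correct.

Answer: Yes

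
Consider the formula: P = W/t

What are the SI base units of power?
Units of each symbol in P = W/t:
  W (work): kg·m²/s²
  t (time): s  → in the denominator, contributes 1/s

Multiplying the contributions: [kg·m²/s²] · [1/s]
Adding exponents of each base unit: kg: 1, m: 2, s: -3
SI base units of power: kg·m²/s³

Answer: kg·m²/s³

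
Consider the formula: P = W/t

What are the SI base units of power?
Units of each symbol in P = W/t:
  W (work): kg·m²/s²
  t (time): s  → in the denominator, contributes 1/s

Multiplying the contributions: [kg·m²/s²] · [1/s]
Adding exponents of each base unit: kg: 1, m: 2, s: -3
SI base units of power: kg·m²/s³

Answer: kg·m²/s³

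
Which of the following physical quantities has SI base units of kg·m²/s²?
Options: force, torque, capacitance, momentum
Checking the SI base units of each option:
  force (F = ma): kg·m/s²  ✗
  torque (τ = Fr): kg·m²/s²  ✓ matches
  capacitance (C = Q/V): s⁴·A²/(kg·m²)  ✗
  momentum (p = mv): kg·m/s  ✗

Only torque has units kg·m²/s².

Answer: torque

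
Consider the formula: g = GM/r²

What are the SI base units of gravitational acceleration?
Units of each symbol in g = GM/r²:
  G (gravitational constant): m³/(kg·s²)
  M (mass): kg
  r (distance): m  → to the power 2 in the denominator, contributes 1/m²

Multiplying the contributions: [m³/(kg·s²)] · [kg] · [1/m²]
Adding exponents of each base unit: m: 1, s: -2
SI base units of gravitational acceleration: m/s²

Answer: m/s²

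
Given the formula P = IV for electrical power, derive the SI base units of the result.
Units of each symbol in P = IV:
  I (current): A
  V (voltage, in volts): kg·m²/(s³·A)

Multiplying the contributions: [A] · [kg·m²/(s³·A)]
Adding exponents of each base unit: kg: 1, m: 2, s: -3
SI base units of electrical power: kg·m²/s³

Answer: kg·m²/s³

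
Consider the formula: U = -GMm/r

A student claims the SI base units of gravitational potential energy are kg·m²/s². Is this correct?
Units of each symbol in U = -GMm/r:
  G (gravitational constant): m³/(kg·s²)
  M (mass): kg
  m (mass): kg
  r (distance): m  → in the denominator, contributes 1/m
  The minus sign does not affect the units.

Multiplying the contributions: [m³/(kg·s²)] · [kg] · [kg] · [1/m]
Adding exponents of each base unit: kg: 1, m: 2, s: -2
SI base units of gravitational potential energy: kg·m²/s²

The claimed units kg·m²/s² match the derived units, so the claim is correct.

Answer: Yes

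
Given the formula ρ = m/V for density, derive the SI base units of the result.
Units of each symbol in ρ = m/V:
  m (mass): kg
  V (volume): m³  → in the denominator, contributes 1/m³

Multiplying the contributions: [kg] · [1/m³]
Adding exponents of each base unit: kg: 1, m: -3
SI base units of density: kg/m³

Answer: kg/m³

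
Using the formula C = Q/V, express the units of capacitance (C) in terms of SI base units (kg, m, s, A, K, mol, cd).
Units of each symbol in C = Q/V:
  Q (charge, in coulombs): s·A
  V (voltage, in volts): kg·m²/(s³·A)  → in the denominator, contributes s³·A/(kg·m²)

Multiplying the contributions: [s·A] · [s³·A/(kg·m²)]
Adding exponents of each base unit: kg: -1, m: -2, s: 4, A: 2
SI base units of capacitance: s⁴·A²/(kg·m²)

Answer: s⁴·A²/(kg·m²)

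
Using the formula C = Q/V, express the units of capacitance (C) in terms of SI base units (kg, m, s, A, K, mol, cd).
Units of each symbol in C = Q/V:
  Q (charge, in coulombs): s·A
  V (voltage, in volts): kg·m²/(s³·A)  → in the denominator, contributes s³·A/(kg·m²)

Multiplying the contributions: [s·A] · [s³·A/(kg·m²)]
Adding exponents of each base unit: kg: -1, m: -2, s: 4, A: 2
SI base units of capacitance: s⁴·A²/(kg·m²)

Answer: s⁴·A²/(kg·m²)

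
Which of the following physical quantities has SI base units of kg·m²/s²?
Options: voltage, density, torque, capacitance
Checking the SI base units of each option:
  voltage (V = IR): kg·m²/(s³·A)  ✗
  density (ρ = m/V): kg/m³  ✗
  torque (τ = Fr): kg·m²/s²  ✓ matches
  capacitance (C = Q/V): s⁴·A²/(kg·m²)  ✗

Only torque has units kg·m²/s².

Answer: torque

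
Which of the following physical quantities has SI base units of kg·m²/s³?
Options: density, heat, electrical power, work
Checking the SI base units of each option:
  density (ρ = m/V): kg/m³  ✗
  heat (Q = mcΔT): kg·m²/s²  ✗
  electrical power (P = IV): kg·m²/s³  ✓ matches
  work (W = Fd): kg·m²/s²  ✗

Only electrical power has units kg·m²/s³.

Answer: electrical power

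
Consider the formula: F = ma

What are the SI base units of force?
Units of each symbol in F = ma:
  m (mass): kg
  a (acceleration): m/s²

Multiplying the contributions: [kg] · [m/s²]
Adding exponents of each base unit: kg: 1, m: 1, s: -2
SI base units of force: kg·m/s²

Answer: kg·m/s²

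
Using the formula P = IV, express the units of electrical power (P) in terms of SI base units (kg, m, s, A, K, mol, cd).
Units of each symbol in P = IV:
  I (current): A
  V (voltage, in volts): kg·m²/(s³·A)

Multiplying the contributions: [A] · [kg·m²/(s³·A)]
Adding exponents of each base unit: kg: 1, m: 2, s: -3
SI base units of electrical power: kg·m²/s³

Answer: kg·m²/s³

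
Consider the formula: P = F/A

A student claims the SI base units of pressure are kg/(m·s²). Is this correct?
Units of each symbol in P = F/A:
  F (force): kg·m/s²
  A (area): m²  → in the denominator, contributes 1/m²

Multiplying the contributions: [kg·m/s²] · [1/m²]
Adding exponents of each base unit: kg: 1, m: -1, s: -2
SI base units of pressure: kg/(m·s²)

The claimed units kg/(m·s²) match the derived units, so the claim is correct.

Answer: Yes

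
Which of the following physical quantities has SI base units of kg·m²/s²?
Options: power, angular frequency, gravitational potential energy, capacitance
Checking the SI base units of each option:
  power (P = W/t): kg·m²/s³  ✗
  angular frequency (ω = 2πf): 1/s  ✗
  gravitational potential energy (U = -GMm/r): kg·m²/s²  ✓ matches
  capacitance (C = Q/V): s⁴·A²/(kg·m²)  ✗

Only gravitational potential energy has units kg·m²/s².

Answer: gravitational potential energy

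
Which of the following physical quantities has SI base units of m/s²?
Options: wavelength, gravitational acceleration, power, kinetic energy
Checking the SI base units of each option:
  wavelength (λ = v/f): m  ✗
  gravitational acceleration (g = GM/r²): m/s²  ✓ matches
  power (P = W/t): kg·m²/s³  ✗
  kinetic energy (E = ½mv²): kg·m²/s²  ✗

Only gravitational acceleration has units m/s².

Answer: gravitational acceleration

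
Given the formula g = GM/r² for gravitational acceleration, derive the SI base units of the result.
Units of each symbol in g = GM/r²:
  G (gravitational constant): m³/(kg·s²)
  M (mass): kg
  r (distance): m  → to the power 2 in the denominator, contributes 1/m²

Multiplying the contributions: [m³/(kg·s²)] · [kg] · [1/m²]
Adding exponents of each base unit: m: 1, s: -2
SI base units of gravitational acceleration: m/s²

Answer: m/s²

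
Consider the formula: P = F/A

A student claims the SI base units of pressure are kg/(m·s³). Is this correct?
Units of each symbol in P = F/A:
  F (force): kg·m/s²
  A (area): m²  → in the denominator, contributes 1/m²

Multiplying the contributions: [kg·m/s²] · [1/m²]
Adding exponents of each base unit: kg: 1, m: -1, s: -2
SI base units of pressure: kg/(m·s²)

The claimed units kg/(m·s³) (exponents kg: 1, m: -1, s: -3) do not match the derived units kg/(m·s²) (exponents kg: 1, m: -1, s: -2), so the claim is incorrect.

Answer: No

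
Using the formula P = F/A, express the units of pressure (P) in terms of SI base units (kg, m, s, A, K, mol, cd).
Units of each symbol in P = F/A:
  F (force): kg·m/s²
  A (area): m²  → in the denominator, contributes 1/m²

Multiplying the contributions: [kg·m/s²] · [1/m²]
Adding exponents of each base unit: kg: 1, m: -1, s: -2
SI base units of pressure: kg/(m·s²)

Answer: kg/(m·s²)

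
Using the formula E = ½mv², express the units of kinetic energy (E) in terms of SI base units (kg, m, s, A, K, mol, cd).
Units of each symbol in E = ½mv²:
  m (mass): kg
  v (speed): m/s  → to the power 2, contributes m²/s²
  The factor ½ is dimensionless.

Multiplying the contributions: [kg] · [m²/s²]
Adding exponents of each base unit: kg: 1, m: 2, s: -2
SI base units of kinetic energy: kg·m²/s²

Answer: kg·m²/s²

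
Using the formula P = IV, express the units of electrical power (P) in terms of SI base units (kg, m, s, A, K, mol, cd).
Units of each symbol in P = IV:
  I (current): A
  V (voltage, in volts): kg·m²/(s³·A)

Multiplying the contributions: [A] · [kg·m²/(s³·A)]
Adding exponents of each base unit: kg: 1, m: 2, s: -3
SI base units of electrical power: kg·m²/s³

Answer: kg·m²/s³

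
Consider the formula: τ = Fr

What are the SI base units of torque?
Units of each symbol in τ = Fr:
  F (force): kg·m/s²
  r (lever arm): m

Multiplying the contributions: [kg·m/s²] · [m]
Adding exponents of each base unit: kg: 1, m: 2, s: -2
SI base units of torque: kg·m²/s²

Answer: kg·m²/s²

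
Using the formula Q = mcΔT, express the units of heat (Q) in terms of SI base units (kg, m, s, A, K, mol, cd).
Units of each symbol in Q = mcΔT:
  m (mass): kg
  c (specific heat capacity, in J/(kg·K)): m²/(s²·K)
  ΔT (temperature change): K

Multiplying the contributions: [kg] · [m²/(s²·K)] · [K]
Adding exponents of each base unit: kg: 1, m: 2, s: -2
SI base units of heat: kg·m²/s²

Answer: kg·m²/s²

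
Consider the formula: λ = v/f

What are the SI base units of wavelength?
Units of each symbol in λ = v/f:
  v (wave speed): m/s
  f (frequency): 1/s  → in the denominator, contributes s

Multiplying the contributions: [m/s] · [s]
Adding exponents of each base unit: m: 1
SI base units of wavelength: m

Answer: m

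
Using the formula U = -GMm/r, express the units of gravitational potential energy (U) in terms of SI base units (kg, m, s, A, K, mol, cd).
Units of each symbol in U = -GMm/r:
  G (gravitational constant): m³/(kg·s²)
  M (mass): kg
  m (mass): kg
  r (distance): m  → in the denominator, contributes 1/m
  The minus sign does not affect the units.

Multiplying the contributions: [m³/(kg·s²)] · [kg] · [kg] · [1/m]
Adding exponents of each base unit: kg: 1, m: 2, s: -2
SI base units of gravitational potential energy: kg·m²/s²

Answer: kg·m²/s²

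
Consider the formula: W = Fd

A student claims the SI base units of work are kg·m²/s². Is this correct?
Units of each symbol in W = Fd:
  F (force): kg·m/s²
  d (displacement): m

Multiplying the contributions: [kg·m/s²] · [m]
Adding exponents of each base unit: kg: 1, m: 2, s: -2
SI base units of work: kg·m²/s²

The claimed units kg·m²/s² match the derived units, so the claim is correct.

Answer: Yes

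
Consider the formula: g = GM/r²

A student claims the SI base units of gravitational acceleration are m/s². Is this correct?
Units of each symbol in g = GM/r²:
  G (gravitational constant): m³/(kg·s²)
  M (mass): kg
  r (distance): m  → to the power 2 in the denominator, contributes 1/m²

Multiplying the contributions: [m³/(kg·s²)] · [kg] · [1/m²]
Adding exponents of each base unit: m: 1, s: -2
SI base units of gravitational acceleration: m/s²

The claimed units m/s² match the derived units, so the claim is correct.

Answer: Yes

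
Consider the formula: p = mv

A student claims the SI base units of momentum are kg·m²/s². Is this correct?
Units of each symbol in p = mv:
  m (mass): kg
  v (velocity): m/s

Multiplying the contributions: [kg] · [m/s]
Adding exponents of each base unit: kg: 1, m: 1, s: -1
SI base units of momentum: kg·m/s

The claimed units kg·m²/s² (exponents kg: 1, m: 2, s: -2) do not match the derived units kg·m/s (exponents kg: 1, m: 1, s: -1), so the claim is incorrect.

Answer: No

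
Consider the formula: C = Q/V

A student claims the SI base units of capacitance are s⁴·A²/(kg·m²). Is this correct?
Units of each symbol in C = Q/V:
  Q (charge, in coulombs): s·A
  V (voltage, in volts): kg·m²/(s³·A)  → in the denominator, contributes s³·A/(kg·m²)

Multiplying the contributions: [s·A] · [s³·A/(kg·m²)]
Adding exponents of each base unit: kg: -1, m: -2, s: 4, A: 2
SI base units of capacitance: s⁴·A²/(kg·m²)

The claimed units s⁴·A²/(kg·m²) match the derived units, so the claim is correct.

Answer: Yes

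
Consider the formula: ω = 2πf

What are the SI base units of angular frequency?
Units of each symbol in ω = 2πf:
  f (frequency): 1/s
  The factor 2π is dimensionless.

Multiplying the contributions: [1/s]
Adding exponents of each base unit: s: -1
SI base units of angular frequency: 1/s

Answer: 1/s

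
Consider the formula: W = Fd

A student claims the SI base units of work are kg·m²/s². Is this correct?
Units of each symbol in W = Fd:
  F (force): kg·m/s²
  d (displacement): m

Multiplying the contributions: [kg·m/s²] · [m]
Adding exponents of each base unit: kg: 1, m: 2, s: -2
SI base units of work: kg·m²/s²

The claimed units kg·m²/s² match the derived units, so the claim is correct.

Answer: Yes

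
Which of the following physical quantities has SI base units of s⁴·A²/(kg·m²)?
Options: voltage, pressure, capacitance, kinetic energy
Checking the SI base units of each option:
  voltage (V = IR): kg·m²/(s³·A)  ✗
  pressure (P = F/A): kg/(m·s²)  ✗
  capacitance (C = Q/V): s⁴·A²/(kg·m²)  ✓ matches
  kinetic energy (E = ½mv²): kg·m²/s²  ✗

Only capacitance has units s⁴·A²/(kg·m²).

Answer: capacitance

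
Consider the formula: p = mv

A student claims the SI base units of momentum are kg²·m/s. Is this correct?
Units of each symbol in p = mv:
  m (mass): kg
  v (velocity): m/s

Multiplying the contributions: [kg] · [m/s]
Adding exponents of each base unit: kg: 1, m: 1, s: -1
SI base units of momentum: kg·m/s

The claimed units kg²·m/s (exponents kg: 2, m: 1, s: -1) do not match the derived units kg·m/s (exponents kg: 1, m: 1, s: -1), so the claim is incorrect.

Answer: No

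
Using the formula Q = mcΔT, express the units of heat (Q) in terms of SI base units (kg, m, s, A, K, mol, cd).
Units of each symbol in Q = mcΔT:
  m (mass): kg
  c (specific heat capacity, in J/(kg·K)): m²/(s²·K)
  ΔT (temperature change): K

Multiplying the contributions: [kg] · [m²/(s²·K)] · [K]
Adding exponents of each base unit: kg: 1, m: 2, s: -2
SI base units of heat: kg·m²/s²

Answer: kg·m²/s²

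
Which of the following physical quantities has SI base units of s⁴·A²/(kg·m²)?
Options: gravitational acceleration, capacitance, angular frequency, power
Checking the SI base units of each option:
  gravitational acceleration (g = GM/r²): m/s²  ✗
  capacitance (C = Q/V): s⁴·A²/(kg·m²)  ✓ matches
  angular frequency (ω = 2πf): 1/s  ✗
  power (P = W/t): kg·m²/s³  ✗

Only capacitance has units s⁴·A²/(kg·m²).

Answer: capacitance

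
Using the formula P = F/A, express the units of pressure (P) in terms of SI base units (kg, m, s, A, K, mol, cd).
Units of each symbol in P = F/A:
  F (force): kg·m/s²
  A (area): m²  → in the denominator, contributes 1/m²

Multiplying the contributions: [kg·m/s²] · [1/m²]
Adding exponents of each base unit: kg: 1, m: -1, s: -2
SI base units of pressure: kg/(m·s²)

Answer: kg/(m·s²)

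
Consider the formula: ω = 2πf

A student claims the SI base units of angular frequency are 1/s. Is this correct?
Units of each symbol in ω = 2πf:
  f (frequency): 1/s
  The factor 2π is dimensionless.

Multiplying the contributions: [1/s]
Adding exponents of each base unit: s: -1
SI base units of angular frequency: 1/s

The claimed units 1/s match the derived units, so the claim is correct.

Answer: Yes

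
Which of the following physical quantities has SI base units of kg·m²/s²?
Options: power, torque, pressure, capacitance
Checking the SI base units of each option:
  power (P = W/t): kg·m²/s³  ✗
  torque (τ = Fr): kg·m²/s²  ✓ matches
  pressure (P = F/A): kg/(m·s²)  ✗
  capacitance (C = Q/V): s⁴·A²/(kg·m²)  ✗

Only torque has units kg·m²/s².

Answer: torque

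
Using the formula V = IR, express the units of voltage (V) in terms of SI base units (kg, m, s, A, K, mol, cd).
Units of each symbol in V = IR:
  I (current): A
  R (resistance, in ohms): kg·m²/(s³·A²)

Multiplying the contributions: [A] · [kg·m²/(s³·A²)]
Adding exponents of each base unit: kg: 1, m: 2, s: -3, A: -1
SI base units of voltage: kg·m²/(s³·A)

Answer: kg·m²/(s³·A)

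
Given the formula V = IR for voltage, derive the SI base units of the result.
Units of each symbol in V = IR:
  I (current): A
  R (resistance, in ohms): kg·m²/(s³·A²)

Multiplying the contributions: [A] · [kg·m²/(s³·A²)]
Adding exponents of each base unit: kg: 1, m: 2, s: -3, A: -1
SI base units of voltage: kg·m²/(s³·A)

Answer: kg·m²/(s³·A)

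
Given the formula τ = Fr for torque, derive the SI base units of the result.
Units of each symbol in τ = Fr:
  F (force): kg·m/s²
  r (lever arm): m

Multiplying the contributions: [kg·m/s²] · [m]
Adding exponents of each base unit: kg: 1, m: 2, s: -2
SI base units of torque: kg·m²/s²

Answer: kg·m²/s²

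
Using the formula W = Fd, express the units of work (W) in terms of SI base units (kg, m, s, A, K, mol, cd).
Units of each symbol in W = Fd:
  F (force): kg·m/s²
  d (displacement): m

Multiplying the contributions: [kg·m/s²] · [m]
Adding exponents of each base unit: kg: 1, m: 2, s: -2
SI base units of work: kg·m²/s²

Answer: kg·m²/s²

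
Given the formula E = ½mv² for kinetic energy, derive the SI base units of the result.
Units of each symbol in E = ½mv²:
  m (mass): kg
  v (speed): m/s  → to the power 2, contributes m²/s²
  The factor ½ is dimensionless.

Multiplying the contributions: [kg] · [m²/s²]
Adding exponents of each base unit: kg: 1, m: 2, s: -2
SI base units of kinetic energy: kg·m²/s²

Answer: kg·m²/s²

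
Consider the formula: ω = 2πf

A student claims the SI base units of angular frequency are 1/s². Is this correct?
Units of each symbol in ω = 2πf:
  f (frequency): 1/s
  The factor 2π is dimensionless.

Multiplying the contributions: [1/s]
Adding exponents of each base unit: s: -1
SI base units of angular frequency: 1/s

The claimed units 1/s² (exponents s: -2) do not match the derived units 1/s (exponents s: -1), so the claim is incorrect.

Answer: No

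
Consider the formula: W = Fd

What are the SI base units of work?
Units of each symbol in W = Fd:
  F (force): kg·m/s²
  d (displacement): m

Multiplying the contributions: [kg·m/s²] · [m]
Adding exponents of each base unit: kg: 1, m: 2, s: -2
SI base units of work: kg·m²/s²

Answer: kg·m²/s²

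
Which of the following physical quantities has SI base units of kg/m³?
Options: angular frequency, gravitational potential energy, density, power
Checking the SI base units of each option:
  angular frequency (ω = 2πf): 1/s  ✗
  gravitational potential energy (U = -GMm/r): kg·m²/s²  ✗
  density (ρ = m/V): kg/m³  ✓ matches
  power (P = W/t): kg·m²/s³  ✗

Only density has units kg/m³.

Answer: density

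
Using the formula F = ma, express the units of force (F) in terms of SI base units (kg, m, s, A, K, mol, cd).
Units of each symbol in F = ma:
  m (mass): kg
  a (acceleration): m/s²

Multiplying the contributions: [kg] · [m/s²]
Adding exponents of each base unit: kg: 1, m: 1, s: -2
SI base units of force: kg·m/s²

Answer: kg·m/s²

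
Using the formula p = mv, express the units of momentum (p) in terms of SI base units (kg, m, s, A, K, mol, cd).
Units of each symbol in p = mv:
  m (mass): kg
  v (velocity): m/s

Multiplying the contributions: [kg] · [m/s]
Adding exponents of each base unit: kg: 1, m: 1, s: -1
SI base units of momentum: kg·m/s

Answer: kg·m/s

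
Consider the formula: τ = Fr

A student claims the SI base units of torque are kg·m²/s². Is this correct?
Units of each symbol in τ = Fr:
  F (force): kg·m/s²
  r (lever arm): m

Multiplying the contributions: [kg·m/s²] · [m]
Adding exponents of each base unit: kg: 1, m: 2, s: -2
SI base units of torque: kg·m²/s²

The claimed units kg·m²/s² match the derived units, so the claim is correct.

Answer: Yes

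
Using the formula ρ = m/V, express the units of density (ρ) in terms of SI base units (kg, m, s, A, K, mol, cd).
Units of each symbol in ρ = m/V:
  m (mass): kg
  V (volume): m³  → in the denominator, contributes 1/m³

Multiplying the contributions: [kg] · [1/m³]
Adding exponents of each base unit: kg: 1, m: -3
SI base units of density: kg/m³

Answer: kg/m³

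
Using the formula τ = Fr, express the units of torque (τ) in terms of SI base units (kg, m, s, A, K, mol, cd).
Units of each symbol in τ = Fr:
  F (force): kg·m/s²
  r (lever arm): m

Multiplying the contributions: [kg·m/s²] · [m]
Adding exponents of each base unit: kg: 1, m: 2, s: -2
SI base units of torque: kg·m²/s²

Answer: kg·m²/s²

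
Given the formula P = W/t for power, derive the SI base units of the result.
Units of each symbol in P = W/t:
  W (work): kg·m²/s²
  t (time): s  → in the denominator, contributes 1/s

Multiplying the contributions: [kg·m²/s²] · [1/s]
Adding exponents of each base unit: kg: 1, m: 2, s: -3
SI base units of power: kg·m²/s³

Answer: kg·m²/s³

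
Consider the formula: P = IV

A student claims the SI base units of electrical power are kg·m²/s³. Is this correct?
Units of each symbol in P = IV:
  I (current): A
  V (voltage, in volts): kg·m²/(s³·A)

Multiplying the contributions: [A] · [kg·m²/(s³·A)]
Adding exponents of each base unit: kg: 1, m: 2, s: -3
SI base units of electrical power: kg·m²/s³

The claimed units kg·m²/s³ match the derived units, so the claim is correct.

Answer: Yes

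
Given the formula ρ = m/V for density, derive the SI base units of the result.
Units of each symbol in ρ = m/V:
  m (mass): kg
  V (volume): m³  → in the denominator, contributes 1/m³

Multiplying the contributions: [kg] · [1/m³]
Adding exponents of each base unit: kg: 1, m: -3
SI base units of density: kg/m³

Answer: kg/m³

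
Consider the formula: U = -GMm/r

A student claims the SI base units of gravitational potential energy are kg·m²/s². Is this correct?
Units of each symbol in U = -GMm/r:
  G (gravitational constant): m³/(kg·s²)
  M (mass): kg
  m (mass): kg
  r (distance): m  → in the denominator, contributes 1/m
  The minus sign does not affect the units.

Multiplying the contributions: [m³/(kg·s²)] · [kg] · [kg] · [1/m]
Adding exponents of each base unit: kg: 1, m: 2, s: -2
SI base units of gravitational potential energy: kg·m²/s²

The claimed units kg·m²/s² match the derived units, so the claim is correct.

Answer: Yes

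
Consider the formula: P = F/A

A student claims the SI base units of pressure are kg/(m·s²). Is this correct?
Units of each symbol in P = F/A:
  F (force): kg·m/s²
  A (area): m²  → in the denominator, contributes 1/m²

Multiplying the contributions: [kg·m/s²] · [1/m²]
Adding exponents of each base unit: kg: 1, m: -1, s: -2
SI base units of pressure: kg/(m·s²)

The claimed units kg/(m·s²) match the derived units, so the claim is correct.

Answer: Yes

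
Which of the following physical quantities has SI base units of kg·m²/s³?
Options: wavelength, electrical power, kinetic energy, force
Checking the SI base units of each option:
  wavelength (λ = v/f): m  ✗
  electrical power (P = IV): kg·m²/s³  ✓ matches
  kinetic energy (E = ½mv²): kg·m²/s²  ✗
  force (F = ma): kg·m/s²  ✗

Only electrical power has units kg·m²/s³.

Answer: electrical power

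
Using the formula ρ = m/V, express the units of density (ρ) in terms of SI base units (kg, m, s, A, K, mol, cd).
Units of each symbol in ρ = m/V:
  m (mass): kg
  V (volume): m³  → in the denominator, contributes 1/m³

Multiplying the contributions: [kg] · [1/m³]
Adding exponents of each base unit: kg: 1, m: -3
SI base units of density: kg/m³

Answer: kg/m³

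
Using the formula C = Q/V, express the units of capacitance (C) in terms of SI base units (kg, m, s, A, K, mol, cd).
Units of each symbol in C = Q/V:
  Q (charge, in coulombs): s·A
  V (voltage, in volts): kg·m²/(s³·A)  → in the denominator, contributes s³·A/(kg·m²)

Multiplying the contributions: [s·A] · [s³·A/(kg·m²)]
Adding exponents of each base unit: kg: -1, m: -2, s: 4, A: 2
SI base units of capacitance: s⁴·A²/(kg·m²)

Answer: s⁴·A²/(kg·m²)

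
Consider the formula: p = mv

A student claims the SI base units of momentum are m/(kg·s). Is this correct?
Units of each symbol in p = mv:
  m (mass): kg
  v (velocity): m/s

Multiplying the contributions: [kg] · [m/s]
Adding exponents of each base unit: kg: 1, m: 1, s: -1
SI base units of momentum: kg·m/s

The claimed units m/(kg·s) (exponents kg: -1, m: 1, s: -1) do not match the derived units kg·m/s (exponents kg: 1, m: 1, s: -1), so the claim is incorrect.

Answer: No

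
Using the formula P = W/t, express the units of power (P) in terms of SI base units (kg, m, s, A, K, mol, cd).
Units of each symbol in P = W/t:
  W (work): kg·m²/s²
  t (time): s  → in the denominator, contributes 1/s

Multiplying the contributions: [kg·m²/s²] · [1/s]
Adding exponents of each base unit: kg: 1, m: 2, s: -3
SI base units of power: kg·m²/s³

Answer: kg·m²/s³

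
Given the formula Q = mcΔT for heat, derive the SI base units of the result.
Units of each symbol in Q = mcΔT:
  m (mass): kg
  c (specific heat capacity, in J/(kg·K)): m²/(s²·K)
  ΔT (temperature change): K

Multiplying the contributions: [kg] · [m²/(s²·K)] · [K]
Adding exponents of each base unit: kg: 1, m: 2, s: -2
SI base units of heat: kg·m²/s²

Answer: kg·m²/s²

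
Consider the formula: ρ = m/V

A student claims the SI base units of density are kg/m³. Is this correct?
Units of each symbol in ρ = m/V:
  m (mass): kg
  V (volume): m³  → in the denominator, contributes 1/m³

Multiplying the contributions: [kg] · [1/m³]
Adding exponents of each base unit: kg: 1, m: -3
SI base units of density: kg/m³

The claimed units kg/m³ match the derived units, so the claim is correct.

Answer: Yes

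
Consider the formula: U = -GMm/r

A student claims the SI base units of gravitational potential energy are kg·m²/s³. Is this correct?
Units of each symbol in U = -GMm/r:
  G (gravitational constant): m³/(kg·s²)
  M (mass): kg
  m (mass): kg
  r (distance): m  → in the denominator, contributes 1/m
  The minus sign does not affect the units.

Multiplying the contributions: [m³/(kg·s²)] · [kg] · [kg] · [1/m]
Adding exponents of each base unit: kg: 1, m: 2, s: -2
SI base units of gravitational potential energy: kg·m²/s²

The claimed units kg·m²/s³ (exponents kg: 1, m: 2, s: -3) do not match the derived units kg·m²/s² (exponents kg: 1, m: 2, s: -2), so the claim is incorrect.

Answer: No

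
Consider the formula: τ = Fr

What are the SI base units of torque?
Units of each symbol in τ = Fr:
  F (force): kg·m/s²
  r (lever arm): m

Multiplying the contributions: [kg·m/s²] · [m]
Adding exponents of each base unit: kg: 1, m: 2, s: -2
SI base units of torque: kg·m²/s²

Answer: kg·m²/s²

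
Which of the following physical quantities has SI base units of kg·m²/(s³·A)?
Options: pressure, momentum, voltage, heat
Checking the SI base units of each option:
  pressure (P = F/A): kg/(m·s²)  ✗
  momentum (p = mv): kg·m/s  ✗
  voltage (V = IR): kg·m²/(s³·A)  ✓ matches
  heat (Q = mcΔT): kg·m²/s²  ✗

Only voltage has units kg·m²/(s³·A).

Answer: voltage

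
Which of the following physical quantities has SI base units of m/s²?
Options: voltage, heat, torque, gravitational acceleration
Checking the SI base units of each option:
  voltage (V = IR): kg·m²/(s³·A)  ✗
  heat (Q = mcΔT): kg·m²/s²  ✗
  torque (τ = Fr): kg·m²/s²  ✗
  gravitational acceleration (g = GM/r²): m/s²  ✓ matches

Only gravitational acceleration has units m/s².

Answer: gravitational acceleration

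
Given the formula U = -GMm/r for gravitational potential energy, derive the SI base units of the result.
Units of each symbol in U = -GMm/r:
  G (gravitational constant): m³/(kg·s²)
  M (mass): kg
  m (mass): kg
  r (distance): m  → in the denominator, contributes 1/m
  The minus sign does not affect the units.

Multiplying the contributions: [m³/(kg·s²)] · [kg] · [kg] · [1/m]
Adding exponents of each base unit: kg: 1, m: 2, s: -2
SI base units of gravitational potential energy: kg·m²/s²

Answer: kg·m²/s²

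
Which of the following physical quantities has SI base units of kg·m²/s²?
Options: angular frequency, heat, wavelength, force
Checking the SI base units of each option:
  angular frequency (ω = 2πf): 1/s  ✗
  heat (Q = mcΔT): kg·m²/s²  ✓ matches
  wavelength (λ = v/f): m  ✗
  force (F = ma): kg·m/s²  ✗

Only heat has units kg·m²/s².

Answer: heat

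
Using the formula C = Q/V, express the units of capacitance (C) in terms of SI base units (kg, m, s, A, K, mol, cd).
Units of each symbol in C = Q/V:
  Q (charge, in coulombs): s·A
  V (voltage, in volts): kg·m²/(s³·A)  → in the denominator, contributes s³·A/(kg·m²)

Multiplying the contributions: [s·A] · [s³·A/(kg·m²)]
Adding exponents of each base unit: kg: -1, m: -2, s: 4, A: 2
SI base units of capacitance: s⁴·A²/(kg·m²)

Answer: s⁴·A²/(kg·m²)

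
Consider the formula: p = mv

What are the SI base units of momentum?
Units of each symbol in p = mv:
  m (mass): kg
  v (velocity): m/s

Multiplying the contributions: [kg] · [m/s]
Adding exponents of each base unit: kg: 1, m: 1, s: -1
SI base units of momentum: kg·m/s

Answer: kg·m/s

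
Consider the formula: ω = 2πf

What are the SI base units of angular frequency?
Units of each symbol in ω = 2πf:
  f (frequency): 1/s
  The factor 2π is dimensionless.

Multiplying the contributions: [1/s]
Adding exponents of each base unit: s: -1
SI base units of angular frequency: 1/s

Answer: 1/s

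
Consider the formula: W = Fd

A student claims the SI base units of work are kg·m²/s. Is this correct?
Units of each symbol in W = Fd:
  F (force): kg·m/s²
  d (displacement): m

Multiplying the contributions: [kg·m/s²] · [m]
Adding exponents of each base unit: kg: 1, m: 2, s: -2
SI base units of work: kg·m²/s²

The claimed units kg·m²/s (exponents kg: 1, m: 2, s: -1) do not match the derived units kg·m²/s² (exponents kg: 1, m: 2, s: -2), so the claim is incorrect.

Answer: No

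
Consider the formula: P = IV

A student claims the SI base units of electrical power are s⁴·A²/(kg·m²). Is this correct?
Units of each symbol in P = IV:
  I (current): A
  V (voltage, in volts): kg·m²/(s³·A)

Multiplying the contributions: [A] · [kg·m²/(s³·A)]
Adding exponents of each base unit: kg: 1, m: 2, s: -3
SI base units of electrical power: kg·m²/s³

The claimed units s⁴·A²/(kg·m²) (exponents kg: -1, m: -2, s: 4, A: 2) do not match the derived units kg·m²/s³ (exponents kg: 1, m: 2, s: -3), so the claim is incorrect.

Answer: No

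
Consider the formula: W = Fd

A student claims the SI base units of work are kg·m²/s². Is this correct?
Units of each symbol in W = Fd:
  F (force): kg·m/s²
  d (displacement): m

Multiplying the contributions: [kg·m/s²] · [m]
Adding exponents of each base unit: kg: 1, m: 2, s: -2
SI base units of work: kg·m²/s²

The claimed units kg·m²/s² match the derived units, so the claim is correct.

Answer: Yes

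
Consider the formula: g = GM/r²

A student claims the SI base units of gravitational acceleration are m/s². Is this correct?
Units of each symbol in g = GM/r²:
  G (gravitational constant): m³/(kg·s²)
  M (mass): kg
  r (distance): m  → to the power 2 in the denominator, contributes 1/m²

Multiplying the contributions: [m³/(kg·s²)] · [kg] · [1/m²]
Adding exponents of each base unit: m: 1, s: -2
SI base units of gravitational acceleration: m/s²

The claimed units m/s² match the derived units, so the claim is correct.

Answer: Yes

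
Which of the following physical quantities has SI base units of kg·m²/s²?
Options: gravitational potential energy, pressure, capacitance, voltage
Checking the SI base units of each option:
  gravitational potential energy (U = -GMm/r): kg·m²/s²  ✓ matches
  pressure (P = F/A): kg/(m·s²)  ✗
  capacitance (C = Q/V): s⁴·A²/(kg·m²)  ✗
  voltage (V = IR): kg·m²/(s³·A)  ✗

Only gravitational potential energy has units kg·m²/s².

Answer: gravitational potential energy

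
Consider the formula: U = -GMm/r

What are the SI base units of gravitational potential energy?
Units of each symbol in U = -GMm/r:
  G (gravitational constant): m³/(kg·s²)
  M (mass): kg
  m (mass): kg
  r (distance): m  → in the denominator, contributes 1/m
  The minus sign does not affect the units.

Multiplying the contributions: [m³/(kg·s²)] · [kg] · [kg] · [1/m]
Adding exponents of each base unit: kg: 1, m: 2, s: -2
SI base units of gravitational potential energy: kg·m²/s²

Answer: kg·m²/s²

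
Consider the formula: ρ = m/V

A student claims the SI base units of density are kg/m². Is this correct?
Units of each symbol in ρ = m/V:
  m (mass): kg
  V (volume): m³  → in the denominator, contributes 1/m³

Multiplying the contributions: [kg] · [1/m³]
Adding exponents of each base unit: kg: 1, m: -3
SI base units of density: kg/m³

The claimed units kg/m² (exponents kg: 1, m: -2) do not match the derived units kg/m³ (exponents kg: 1, m: -3), so the claim is incorrect.

Answer: No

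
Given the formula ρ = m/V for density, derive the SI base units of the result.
Units of each symbol in ρ = m/V:
  m (mass): kg
  V (volume): m³  → in the denominator, contributes 1/m³

Multiplying the contributions: [kg] · [1/m³]
Adding exponents of each base unit: kg: 1, m: -3
SI base units of density: kg/m³

Answer: kg/m³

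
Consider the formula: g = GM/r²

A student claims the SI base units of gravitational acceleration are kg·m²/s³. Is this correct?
Units of each symbol in g = GM/r²:
  G (gravitational constant): m³/(kg·s²)
  M (mass): kg
  r (distance): m  → to the power 2 in the denominator, contributes 1/m²

Multiplying the contributions: [m³/(kg·s²)] · [kg] · [1/m²]
Adding exponents of each base unit: m: 1, s: -2
SI base units of gravitational acceleration: m/s²

The claimed units kg·m²/s³ (exponents kg: 1, m: 2, s: -3) do not match the derived units m/s² (exponents m: 1, s: -2), so the claim is incorrect.

Answer: No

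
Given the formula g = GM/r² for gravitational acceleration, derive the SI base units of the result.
Units of each symbol in g = GM/r²:
  G (gravitational constant): m³/(kg·s²)
  M (mass): kg
  r (distance): m  → to the power 2 in the denominator, contributes 1/m²

Multiplying the contributions: [m³/(kg·s²)] · [kg] · [1/m²]
Adding exponents of each base unit: m: 1, s: -2
SI base units of gravitational acceleration: m/s²

Answer: m/s²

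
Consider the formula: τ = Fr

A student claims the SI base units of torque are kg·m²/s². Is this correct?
Units of each symbol in τ = Fr:
  F (force): kg·m/s²
  r (lever arm): m

Multiplying the contributions: [kg·m/s²] · [m]
Adding exponents of each base unit: kg: 1, m: 2, s: -2
SI base units of torque: kg·m²/s²

The claimed units kg·m²/s² match the derived units, so the claim is correct.

Answer: Yes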